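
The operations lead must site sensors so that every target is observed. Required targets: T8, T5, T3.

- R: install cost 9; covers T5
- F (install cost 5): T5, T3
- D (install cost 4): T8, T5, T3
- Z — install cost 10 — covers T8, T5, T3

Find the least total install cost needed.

D alone covers T8, T5, T3 — every target.
Total install cost: 4.
No cover costs less than 4.

4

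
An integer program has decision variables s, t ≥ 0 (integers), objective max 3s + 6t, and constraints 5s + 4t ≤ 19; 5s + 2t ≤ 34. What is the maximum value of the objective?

24

(s,t)=(0,4): 5·0+4·4=16≤19, 5·0+2·4=8≤34, objective 24.
(s,t)=(1,3): 5·1+4·3=17≤19, 5·1+2·3=11≤34, objective 21.
The best lattice point is (0,4), giving 24.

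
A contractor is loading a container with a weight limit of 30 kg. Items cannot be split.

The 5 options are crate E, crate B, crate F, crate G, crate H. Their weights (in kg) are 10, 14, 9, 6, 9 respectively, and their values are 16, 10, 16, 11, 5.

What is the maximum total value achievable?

This is a 0-1 knapsack instance.
crate E + crate F + crate H: weight 10 + 9 + 9 = 28 ≤ 30, value 16 + 16 + 5 = 37.
crate B + crate F + crate G: weight 14 + 9 + 6 = 29 ≤ 30, value 10 + 16 + 11 = 37.
crate E + crate F + crate G: weight 10 + 9 + 6 = 25 ≤ 30, value 16 + 16 + 11 = 43.
Best is crate E, crate F, and crate G with total value 43.

43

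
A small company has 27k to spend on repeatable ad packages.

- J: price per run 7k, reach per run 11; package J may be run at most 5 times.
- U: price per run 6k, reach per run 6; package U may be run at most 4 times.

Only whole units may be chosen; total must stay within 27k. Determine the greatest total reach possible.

39

This is a bounded integer knapsack.
3×J and 1×U: price 27 ≤ 27, reach 3·11 + 1·6 = 39.
2×J and 2×U: price 26 ≤ 27, reach 2·11 + 2·6 = 34.
Best is 39.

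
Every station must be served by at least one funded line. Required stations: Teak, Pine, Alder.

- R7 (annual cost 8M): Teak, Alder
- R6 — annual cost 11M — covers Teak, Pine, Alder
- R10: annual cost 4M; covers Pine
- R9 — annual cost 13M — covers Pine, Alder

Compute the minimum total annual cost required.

11

This is a weighted set-cover instance.
R6 alone covers Teak, Pine, Alder — every station.
Total annual cost: 11.
No cover costs less than 11.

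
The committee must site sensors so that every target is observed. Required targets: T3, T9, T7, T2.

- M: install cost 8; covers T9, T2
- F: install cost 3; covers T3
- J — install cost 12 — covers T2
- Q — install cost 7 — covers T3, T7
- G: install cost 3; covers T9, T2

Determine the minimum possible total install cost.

Choose Q and G: together they cover T3, T9, T7, T2 — every target.
Total install cost: 7 + 3 = 10.

10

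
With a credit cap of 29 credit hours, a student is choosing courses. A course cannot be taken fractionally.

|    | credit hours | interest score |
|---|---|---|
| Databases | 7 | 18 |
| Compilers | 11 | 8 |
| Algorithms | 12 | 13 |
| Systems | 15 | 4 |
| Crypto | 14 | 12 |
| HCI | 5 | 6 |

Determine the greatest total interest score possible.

Take Databases, Algorithms, and HCI: credit hours 7 + 12 + 5 = 24 ≤ 29, interest score 18 + 13 + 6 = 37.
No other feasible combination does better.

37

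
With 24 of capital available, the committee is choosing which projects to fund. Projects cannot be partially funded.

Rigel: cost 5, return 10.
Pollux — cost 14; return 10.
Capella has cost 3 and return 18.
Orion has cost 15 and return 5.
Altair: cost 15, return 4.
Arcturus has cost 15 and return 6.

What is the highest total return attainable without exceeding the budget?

38

Allowing fractional choices, the relaxed optimum would be about 38.8, but projects are indivisible.
Rigel + Capella + Arcturus: cost 5 + 3 + 15 = 23 ≤ 24, return 10 + 18 + 6 = 34.
Rigel + Pollux + Capella: cost 5 + 14 + 3 = 22 ≤ 24, return 10 + 10 + 18 = 38.
Best is Rigel, Pollux, and Capella with total return 38.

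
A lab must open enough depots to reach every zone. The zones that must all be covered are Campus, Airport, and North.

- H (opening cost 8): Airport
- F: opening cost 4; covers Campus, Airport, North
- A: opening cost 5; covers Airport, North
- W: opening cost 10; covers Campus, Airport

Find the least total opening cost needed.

4

F alone covers Campus, Airport, North — every zone.
Total opening cost: 4.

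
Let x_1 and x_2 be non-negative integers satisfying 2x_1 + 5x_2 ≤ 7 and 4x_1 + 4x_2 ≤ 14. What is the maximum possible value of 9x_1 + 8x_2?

27

The continuous relaxation peaks at (3.5, 0) with value 31.50; rounding to a feasible lattice point costs some objective.
(x_1,x_2)=(3,0): 2·3+5·0=6≤7, 4·3+4·0=12≤14, objective 27.
(x_1,x_2)=(2,0): 2·2+5·0=4≤7, 4·2+4·0=8≤14, objective 18.
The best lattice point is (3,0), giving 27.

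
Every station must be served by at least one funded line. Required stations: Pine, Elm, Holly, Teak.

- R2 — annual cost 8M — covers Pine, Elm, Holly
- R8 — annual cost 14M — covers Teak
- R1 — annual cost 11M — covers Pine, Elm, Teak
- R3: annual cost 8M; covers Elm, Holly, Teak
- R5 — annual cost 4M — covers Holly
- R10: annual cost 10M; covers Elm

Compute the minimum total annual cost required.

The greedy cost-per-new-station heuristic would pick R2 and R3 for 16, but a cheaper cover exists.
Choose R1 and R5: together they cover Pine, Elm, Holly, Teak — every station.
Total annual cost: 11 + 4 = 15.
No cover costs less than 15.

15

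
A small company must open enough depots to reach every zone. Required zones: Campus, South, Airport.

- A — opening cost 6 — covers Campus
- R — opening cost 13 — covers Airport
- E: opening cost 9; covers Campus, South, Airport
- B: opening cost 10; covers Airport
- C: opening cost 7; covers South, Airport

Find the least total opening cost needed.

This is an integer covering problem.
E alone covers Campus, South, Airport — every zone.
Total opening cost: 9.
No cover costs less than 9.

9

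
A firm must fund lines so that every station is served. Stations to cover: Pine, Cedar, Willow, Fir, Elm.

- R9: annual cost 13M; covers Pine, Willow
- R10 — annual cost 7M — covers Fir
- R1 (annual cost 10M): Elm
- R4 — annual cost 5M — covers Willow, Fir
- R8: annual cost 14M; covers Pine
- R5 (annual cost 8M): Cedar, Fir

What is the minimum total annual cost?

This is a weighted set-cover instance.
Choose R9, R1, and R5: together they cover Pine, Cedar, Willow, Fir, Elm — every station.
Total annual cost: 13 + 10 + 8 = 31.

31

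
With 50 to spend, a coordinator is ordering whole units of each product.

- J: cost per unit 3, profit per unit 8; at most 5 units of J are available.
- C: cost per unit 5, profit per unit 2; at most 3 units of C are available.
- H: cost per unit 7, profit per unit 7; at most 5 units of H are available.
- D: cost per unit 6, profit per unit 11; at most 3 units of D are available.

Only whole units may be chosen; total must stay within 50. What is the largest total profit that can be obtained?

87

5×J, 2×H, and 3×D: cost 47 ≤ 50, profit 5·8 + 2·7 + 3·11 = 87.
5×J, 2×C, 1×H, and 3×D: cost 50 ≤ 50, profit 5·8 + 2·2 + 1·7 + 3·11 = 84.
Best is 87.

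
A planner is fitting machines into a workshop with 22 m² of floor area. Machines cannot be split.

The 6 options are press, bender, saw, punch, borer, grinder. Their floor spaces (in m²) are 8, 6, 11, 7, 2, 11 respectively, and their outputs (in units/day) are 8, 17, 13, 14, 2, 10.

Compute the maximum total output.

39

bender + punch + borer: floor space 6 + 7 + 2 = 15 ≤ 22, output 17 + 14 + 2 = 33.
press + bender + punch: floor space 8 + 6 + 7 = 21 ≤ 22, output 8 + 17 + 14 = 39.
bender + saw + borer: floor space 6 + 11 + 2 = 19 ≤ 22, output 17 + 13 + 2 = 32.
Best is press, bender, and punch with total output 39.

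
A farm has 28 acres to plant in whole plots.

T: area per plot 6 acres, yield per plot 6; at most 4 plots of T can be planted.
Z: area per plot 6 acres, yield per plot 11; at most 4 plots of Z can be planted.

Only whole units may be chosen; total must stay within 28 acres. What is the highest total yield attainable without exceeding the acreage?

44

This is a bounded integer knapsack.
4×Z: area 24 ≤ 28, yield 4·11 = 44.
1×T and 3×Z: area 24 ≤ 28, yield 1·6 + 3·11 = 39.
Best is 44.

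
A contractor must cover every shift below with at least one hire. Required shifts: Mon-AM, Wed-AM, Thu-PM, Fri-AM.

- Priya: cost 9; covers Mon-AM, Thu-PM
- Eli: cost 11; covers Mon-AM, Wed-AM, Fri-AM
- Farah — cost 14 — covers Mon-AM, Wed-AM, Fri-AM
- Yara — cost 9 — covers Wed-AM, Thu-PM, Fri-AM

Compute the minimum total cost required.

Choose Priya and Yara: together they cover Mon-AM, Wed-AM, Thu-PM, Fri-AM — every shift.
Total cost: 9 + 9 = 18.

18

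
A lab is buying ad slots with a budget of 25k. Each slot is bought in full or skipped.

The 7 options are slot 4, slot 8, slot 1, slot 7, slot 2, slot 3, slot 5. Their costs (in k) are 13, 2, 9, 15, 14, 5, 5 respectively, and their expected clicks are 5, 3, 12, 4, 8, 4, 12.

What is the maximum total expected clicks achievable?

31

Take slot 8, slot 1, slot 3, and slot 5: cost 2 + 9 + 5 + 5 = 21 ≤ 25, expected clicks 3 + 12 + 4 + 12 = 31.
No other feasible combination does better.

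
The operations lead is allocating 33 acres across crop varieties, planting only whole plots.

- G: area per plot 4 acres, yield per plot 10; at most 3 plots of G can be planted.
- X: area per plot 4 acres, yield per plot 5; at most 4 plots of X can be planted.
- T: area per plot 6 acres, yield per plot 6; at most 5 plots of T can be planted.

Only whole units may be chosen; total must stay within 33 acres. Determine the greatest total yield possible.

This is a bounded integer knapsack.
Take 3×G, 2×X, and 2×T: area 32 ≤ 33, yield 3·10 + 2·5 + 2·6 = 52.
G has the best ratio (10/4) and is taken to its limit of 3; remaining capacity is filled optimally with the others.

52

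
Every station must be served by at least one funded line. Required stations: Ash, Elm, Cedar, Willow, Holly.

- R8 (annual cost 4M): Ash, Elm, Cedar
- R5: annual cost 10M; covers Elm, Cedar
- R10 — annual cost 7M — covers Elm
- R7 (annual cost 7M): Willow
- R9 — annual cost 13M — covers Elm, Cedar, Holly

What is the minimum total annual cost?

Choose R8, R7, and R9: together they cover Ash, Elm, Cedar, Willow, Holly — every station.
Total annual cost: 4 + 7 + 13 = 24.
No cover costs less than 24.

24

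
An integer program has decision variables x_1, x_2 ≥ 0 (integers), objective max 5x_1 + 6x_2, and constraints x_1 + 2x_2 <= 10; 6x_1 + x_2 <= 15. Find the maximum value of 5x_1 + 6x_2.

The continuous relaxation peaks at (1.82, 4.09) with value 33.64; rounding to a feasible lattice point costs some objective.
(x_1,x_2)=(0,5) is feasible, giving 30.
(x_1,x_2)=(1,4) is feasible, giving 29.
(x_1,x_2)=(2,3) is feasible, giving 28.
(x_1,x_2)=(0,4) is feasible, giving 24.
Maximum is 30 at (x_1,x_2)=(0,5).

30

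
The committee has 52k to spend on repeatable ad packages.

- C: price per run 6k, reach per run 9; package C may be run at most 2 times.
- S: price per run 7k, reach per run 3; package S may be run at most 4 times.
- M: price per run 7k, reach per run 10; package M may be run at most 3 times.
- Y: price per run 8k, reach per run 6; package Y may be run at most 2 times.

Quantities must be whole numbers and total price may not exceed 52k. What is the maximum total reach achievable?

60

This is a bounded integer knapsack.
C has the best ratio (9/6); taking only C gives at most 2×9 = 18 (stopped by the supply cap of 2).
Mixing does better — 2×C, 3×M, and 2×Y: price 49 ≤ 52, reach 2·9 + 3·10 + 2·6 = 60.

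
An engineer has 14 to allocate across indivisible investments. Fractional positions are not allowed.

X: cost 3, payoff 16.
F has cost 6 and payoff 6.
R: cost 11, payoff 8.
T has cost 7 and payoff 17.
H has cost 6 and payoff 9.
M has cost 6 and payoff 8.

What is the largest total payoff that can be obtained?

33

Take X and T: cost 3 + 7 = 10 ≤ 14, payoff 16 + 17 = 33.
No other feasible combination does better.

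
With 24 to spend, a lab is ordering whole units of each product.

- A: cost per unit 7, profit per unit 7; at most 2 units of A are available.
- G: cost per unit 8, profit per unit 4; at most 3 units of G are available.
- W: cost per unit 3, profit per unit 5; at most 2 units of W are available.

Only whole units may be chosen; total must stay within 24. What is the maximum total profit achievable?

2×A and 2×W: cost 20 ≤ 24, profit 2·7 + 2·5 = 24.
1×A, 1×G, and 2×W: cost 21 ≤ 24, profit 1·7 + 1·4 + 2·5 = 21.
Best is 24.

24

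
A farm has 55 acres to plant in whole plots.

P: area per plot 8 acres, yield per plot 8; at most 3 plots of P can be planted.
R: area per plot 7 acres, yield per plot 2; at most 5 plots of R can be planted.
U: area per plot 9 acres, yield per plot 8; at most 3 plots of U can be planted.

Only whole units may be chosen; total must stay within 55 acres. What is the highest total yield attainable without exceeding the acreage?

48

P has the best ratio (8/8); taking only P gives at most 3×8 = 24 (stopped by the supply cap of 3).
Mixing does better — 3×P and 3×U: area 51 ≤ 55, yield 3·8 + 3·8 = 48.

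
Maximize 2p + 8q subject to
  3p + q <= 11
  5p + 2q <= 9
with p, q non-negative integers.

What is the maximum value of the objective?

The continuous relaxation peaks at (0, 4.5) with value 36.00; rounding to a feasible lattice point costs some objective.
(p,q)=(0,4) is feasible, giving 32.
(p,q)=(0,3) is feasible, giving 24.
No feasible integer point exceeds 32.

32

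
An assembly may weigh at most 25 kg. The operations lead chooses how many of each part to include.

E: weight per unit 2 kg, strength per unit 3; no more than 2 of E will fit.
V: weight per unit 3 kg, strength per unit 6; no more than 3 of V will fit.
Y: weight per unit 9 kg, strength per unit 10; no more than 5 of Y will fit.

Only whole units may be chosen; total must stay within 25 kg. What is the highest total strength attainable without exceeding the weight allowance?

V has the best ratio (6/3); taking only V gives at most 3×6 = 18 (stopped by the supply cap of 3).
Mixing does better — 2×E, 3×V, and 1×Y: weight 22 ≤ 25, strength 2·3 + 3·6 + 1·10 = 34.

34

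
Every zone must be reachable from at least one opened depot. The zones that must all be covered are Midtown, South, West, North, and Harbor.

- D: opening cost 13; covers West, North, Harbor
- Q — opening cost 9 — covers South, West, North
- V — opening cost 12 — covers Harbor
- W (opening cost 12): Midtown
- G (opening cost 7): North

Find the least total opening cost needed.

33

Choose Q, V, and W: together they cover Midtown, South, West, North, Harbor — every zone.
Total opening cost: 9 + 12 + 12 = 33.
No cover costs less than 33.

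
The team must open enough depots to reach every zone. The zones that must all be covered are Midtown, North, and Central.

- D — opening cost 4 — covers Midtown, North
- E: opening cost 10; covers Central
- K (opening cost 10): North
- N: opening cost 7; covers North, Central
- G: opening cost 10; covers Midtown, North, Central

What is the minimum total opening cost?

The greedy cost-per-new-zone heuristic would pick D and N for 11, but a cheaper cover exists.
G alone covers Midtown, North, Central — every zone.
Total opening cost: 10.
No cover costs less than 10.

10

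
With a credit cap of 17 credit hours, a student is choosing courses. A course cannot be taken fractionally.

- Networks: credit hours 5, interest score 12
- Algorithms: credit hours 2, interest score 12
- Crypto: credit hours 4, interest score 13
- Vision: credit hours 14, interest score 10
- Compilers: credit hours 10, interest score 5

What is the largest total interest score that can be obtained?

37

Treat it as a binary knapsack problem.
Allowing fractional choices, the relaxed optimum would be about 41.3, but courses are indivisible.
Networks + Algorithms + Compilers: credit hours 5 + 2 + 10 = 17 ≤ 17, interest score 12 + 12 + 5 = 29.
Networks + Algorithms + Crypto: credit hours 5 + 2 + 4 = 11 ≤ 17, interest score 12 + 12 + 13 = 37.
Algorithms + Crypto + Compilers: credit hours 2 + 4 + 10 = 16 ≤ 17, interest score 12 + 13 + 5 = 30.
Best is Networks, Algorithms, and Crypto with total interest score 37.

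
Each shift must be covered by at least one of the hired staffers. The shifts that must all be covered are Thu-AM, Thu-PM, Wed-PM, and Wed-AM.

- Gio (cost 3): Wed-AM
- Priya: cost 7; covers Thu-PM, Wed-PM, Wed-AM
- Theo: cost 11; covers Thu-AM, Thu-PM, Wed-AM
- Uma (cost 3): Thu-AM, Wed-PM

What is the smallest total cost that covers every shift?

The greedy cost-per-new-shift heuristic would pick Uma, Gio, and Priya for 13, but a cheaper cover exists.
Choose Priya and Uma: together they cover Thu-AM, Thu-PM, Wed-PM, Wed-AM — every shift.
Total cost: 7 + 3 = 10.
No cover costs less than 10.

10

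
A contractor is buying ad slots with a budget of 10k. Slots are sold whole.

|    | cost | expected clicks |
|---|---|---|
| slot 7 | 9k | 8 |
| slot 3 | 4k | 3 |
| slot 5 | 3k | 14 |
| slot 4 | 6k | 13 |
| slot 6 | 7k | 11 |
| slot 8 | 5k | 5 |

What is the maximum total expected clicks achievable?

slot 5 + slot 4: cost 3 + 6 = 9 ≤ 10, expected clicks 14 + 13 = 27.
slot 5 + slot 6: cost 3 + 7 = 10 ≤ 10, expected clicks 14 + 11 = 25.
Best is slot 5 and slot 4 with total expected clicks 27.

27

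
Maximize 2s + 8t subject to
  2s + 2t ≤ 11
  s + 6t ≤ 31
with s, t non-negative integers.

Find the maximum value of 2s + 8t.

40

The continuous relaxation peaks at (0.4, 5.1) with value 41.60; rounding to a feasible lattice point costs some objective.
(s,t)=(0,5): 2·0+2·5=10≤11, 1·0+6·5=30≤31, objective 40.
(s,t)=(1,4): 2·1+2·4=10≤11, 1·1+6·4=25≤31, objective 34.
Maximum is 40 at (s,t)=(0,5).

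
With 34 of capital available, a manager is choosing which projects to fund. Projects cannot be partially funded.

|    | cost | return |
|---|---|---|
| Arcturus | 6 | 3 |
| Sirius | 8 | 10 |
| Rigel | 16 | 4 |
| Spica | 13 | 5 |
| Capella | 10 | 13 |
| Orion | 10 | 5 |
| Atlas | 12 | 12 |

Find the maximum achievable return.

Allowing fractional choices, the relaxed optimum would be about 37.0, but projects are indivisible.
Sirius + Capella + Atlas: cost 8 + 10 + 12 = 30 ≤ 34, return 10 + 13 + 12 = 35.
Arcturus + Sirius + Capella + Orion: cost 6 + 8 + 10 + 10 = 34 ≤ 34, return 3 + 10 + 13 + 5 = 31.
Capella + Orion + Atlas: cost 10 + 10 + 12 = 32 ≤ 34, return 13 + 5 + 12 = 30.
Best is Sirius, Capella, and Atlas with total return 35.

35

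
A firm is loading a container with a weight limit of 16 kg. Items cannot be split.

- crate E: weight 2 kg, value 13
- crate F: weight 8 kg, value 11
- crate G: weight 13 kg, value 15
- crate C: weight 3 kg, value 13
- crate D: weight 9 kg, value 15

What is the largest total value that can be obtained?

41

crate E + crate D: weight 2 + 9 = 11 ≤ 16, value 13 + 15 = 28.
crate E + crate C + crate D: weight 2 + 3 + 9 = 14 ≤ 16, value 13 + 13 + 15 = 41.
crate E + crate F + crate C: weight 2 + 8 + 3 = 13 ≤ 16, value 13 + 11 + 13 = 37.
Best is crate E, crate C, and crate D with total value 41.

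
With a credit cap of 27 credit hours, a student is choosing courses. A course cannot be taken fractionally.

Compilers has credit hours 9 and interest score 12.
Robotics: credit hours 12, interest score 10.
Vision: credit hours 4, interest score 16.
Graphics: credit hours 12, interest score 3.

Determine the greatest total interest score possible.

Treat it as a binary knapsack problem.
Allowing fractional choices, the relaxed optimum would be about 38.5, but courses are indivisible.
Compilers + Vision + Graphics: credit hours 9 + 4 + 12 = 25 ≤ 27, interest score 12 + 16 + 3 = 31.
Compilers + Robotics + Vision: credit hours 9 + 12 + 4 = 25 ≤ 27, interest score 12 + 10 + 16 = 38.
Best is Compilers, Robotics, and Vision with total interest score 38.

38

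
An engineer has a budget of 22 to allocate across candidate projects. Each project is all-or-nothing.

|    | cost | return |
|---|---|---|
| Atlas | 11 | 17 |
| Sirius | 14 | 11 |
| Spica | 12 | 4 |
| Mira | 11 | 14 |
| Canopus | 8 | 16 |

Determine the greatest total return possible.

Take Atlas and Canopus: cost 11 + 8 = 19 ≤ 22, return 17 + 16 = 33.
No other feasible combination does better.

33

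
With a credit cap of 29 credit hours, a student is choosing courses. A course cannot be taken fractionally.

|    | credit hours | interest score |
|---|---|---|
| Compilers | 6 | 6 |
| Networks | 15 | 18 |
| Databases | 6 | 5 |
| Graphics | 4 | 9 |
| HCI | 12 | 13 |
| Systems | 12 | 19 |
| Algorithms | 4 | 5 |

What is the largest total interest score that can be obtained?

41

Allowing fractional choices, the relaxed optimum would be about 43.8, but courses are indivisible.
Graphics + HCI + Systems: credit hours 4 + 12 + 12 = 28 ≤ 29, interest score 9 + 13 + 19 = 41.
Compilers + Databases + Graphics + Systems: credit hours 6 + 6 + 4 + 12 = 28 ≤ 29, interest score 6 + 5 + 9 + 19 = 39.
Compilers + Graphics + Systems + Algorithms: credit hours 6 + 4 + 12 + 4 = 26 ≤ 29, interest score 6 + 9 + 19 + 5 = 39.
Best is Graphics, HCI, and Systems with total interest score 41.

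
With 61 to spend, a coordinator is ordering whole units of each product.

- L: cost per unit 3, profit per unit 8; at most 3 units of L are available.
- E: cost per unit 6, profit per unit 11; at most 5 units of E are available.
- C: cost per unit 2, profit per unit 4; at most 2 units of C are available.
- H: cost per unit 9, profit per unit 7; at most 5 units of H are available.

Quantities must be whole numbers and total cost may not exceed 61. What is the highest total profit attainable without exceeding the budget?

101

This is a bounded integer knapsack.
3×L, 5×E, 2×C, and 2×H: cost 61 ≤ 61, profit 3·8 + 5·11 + 2·4 + 2·7 = 101.
3×L, 5×E, 1×C, and 2×H: cost 59 ≤ 61, profit 3·8 + 5·11 + 1·4 + 2·7 = 97.
Best is 101.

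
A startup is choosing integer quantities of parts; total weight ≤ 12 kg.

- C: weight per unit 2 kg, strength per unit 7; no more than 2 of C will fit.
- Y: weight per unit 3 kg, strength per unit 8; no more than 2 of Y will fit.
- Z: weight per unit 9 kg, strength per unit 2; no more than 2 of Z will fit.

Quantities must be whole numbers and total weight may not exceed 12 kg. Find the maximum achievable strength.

30

C has the best ratio (7/2); taking only C gives at most 2×7 = 14 (stopped by the supply cap of 2).
Mixing does better — 2×C and 2×Y: weight 10 ≤ 12, strength 2·7 + 2·8 = 30.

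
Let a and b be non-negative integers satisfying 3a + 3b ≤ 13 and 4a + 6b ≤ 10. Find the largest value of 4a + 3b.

8

(a,b)=(2,0): 3·2+3·0=6≤13, 4·2+6·0=8≤10, objective 8.
(a,b)=(1,1): 3·1+3·1=6≤13, 4·1+6·1=10≤10, objective 7.
(a,b)=(1,0): 3·1+3·0=3≤13, 4·1+6·0=4≤10, objective 4.
The best lattice point is (2,0), giving 8.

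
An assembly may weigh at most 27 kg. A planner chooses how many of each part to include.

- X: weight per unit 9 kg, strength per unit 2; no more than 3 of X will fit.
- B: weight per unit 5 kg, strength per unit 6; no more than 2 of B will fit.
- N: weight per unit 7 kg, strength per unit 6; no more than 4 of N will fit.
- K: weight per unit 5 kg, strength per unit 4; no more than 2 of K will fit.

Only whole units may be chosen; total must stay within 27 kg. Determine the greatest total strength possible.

Take 2×B, 1×N, and 2×K: weight 27 ≤ 27, strength 2·6 + 1·6 + 2·4 = 26.
B has the best ratio (6/5) and is taken to its limit of 2; remaining capacity is filled optimally with the others.

26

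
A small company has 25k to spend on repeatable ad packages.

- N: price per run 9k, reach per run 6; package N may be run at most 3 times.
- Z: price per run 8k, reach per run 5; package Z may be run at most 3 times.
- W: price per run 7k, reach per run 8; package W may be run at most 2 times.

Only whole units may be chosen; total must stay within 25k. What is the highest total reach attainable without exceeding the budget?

W has the best ratio (8/7); taking only W gives at most 2×8 = 16 (stopped by the supply cap of 2).
Mixing does better — 1×N and 2×W: price 23 ≤ 25, reach 1·6 + 2·8 = 22.

22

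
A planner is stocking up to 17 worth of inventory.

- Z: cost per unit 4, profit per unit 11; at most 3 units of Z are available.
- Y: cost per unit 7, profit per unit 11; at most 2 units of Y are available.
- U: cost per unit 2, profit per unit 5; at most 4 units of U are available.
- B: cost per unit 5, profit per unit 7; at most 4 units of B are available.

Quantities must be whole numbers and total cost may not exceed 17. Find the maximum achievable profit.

This is a bounded integer knapsack.
Z has the best ratio (11/4); taking only Z gives at most 3×11 = 33 (stopped by the supply cap of 3).
Mixing does better — 3×Z and 2×U: cost 16 ≤ 17, profit 3·11 + 2·5 = 43.

43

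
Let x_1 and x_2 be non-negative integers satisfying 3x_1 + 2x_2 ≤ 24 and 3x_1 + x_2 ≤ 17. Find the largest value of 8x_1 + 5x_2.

61

(x_1,x_2)=(2,9) is feasible, giving 61.
(x_1,x_2)=(3,7) is feasible, giving 59.
(x_1,x_2)=(1,10) is feasible, giving 58.
No feasible integer point exceeds 61.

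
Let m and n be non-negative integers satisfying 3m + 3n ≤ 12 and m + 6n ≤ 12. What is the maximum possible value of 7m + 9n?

The continuous relaxation peaks at (2.4, 1.6) with value 31.20; rounding to a feasible lattice point costs some objective.
(m,n)=(3,1): 3·3+3·1=12≤12, 1·3+6·1=9≤12, objective 30.
(m,n)=(4,0): 3·4+3·0=12≤12, 1·4+6·0=4≤12, objective 28.
(m,n)=(2,1): 3·2+3·1=9≤12, 1·2+6·1=8≤12, objective 23.
The best lattice point is (3,1), giving 30.

30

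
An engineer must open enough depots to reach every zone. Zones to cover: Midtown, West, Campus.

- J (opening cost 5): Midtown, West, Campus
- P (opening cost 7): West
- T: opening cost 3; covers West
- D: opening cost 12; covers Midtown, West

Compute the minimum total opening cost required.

This is a weighted set-cover instance.
J alone covers Midtown, West, Campus — every zone.
Total opening cost: 5.
No cover costs less than 5.

5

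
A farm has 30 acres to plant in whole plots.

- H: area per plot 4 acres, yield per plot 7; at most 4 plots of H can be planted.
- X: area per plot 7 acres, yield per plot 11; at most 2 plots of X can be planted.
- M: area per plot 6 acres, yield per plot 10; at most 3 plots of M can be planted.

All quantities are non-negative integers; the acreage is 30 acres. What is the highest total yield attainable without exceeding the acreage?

H has the best ratio (7/4); taking only H gives at most 4×7 = 28 (stopped by the supply cap of 4).
Mixing does better — 3×H and 3×M: area 30 ≤ 30, yield 3·7 + 3·10 = 51.

51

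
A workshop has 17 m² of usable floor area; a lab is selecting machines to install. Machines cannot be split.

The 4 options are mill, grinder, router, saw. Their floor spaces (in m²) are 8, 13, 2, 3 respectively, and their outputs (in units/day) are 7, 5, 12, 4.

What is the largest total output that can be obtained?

23

Allowing fractional choices, the relaxed optimum would be about 24.5, but machines are indivisible.
grinder + router: floor space 13 + 2 = 15 ≤ 17, output 5 + 12 = 17.
mill + router: floor space 8 + 2 = 10 ≤ 17, output 7 + 12 = 19.
mill + router + saw: floor space 8 + 2 + 3 = 13 ≤ 17, output 7 + 12 + 4 = 23.
Best is mill, router, and saw with total output 23.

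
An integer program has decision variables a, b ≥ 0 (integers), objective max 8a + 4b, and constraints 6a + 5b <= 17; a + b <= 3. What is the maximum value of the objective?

20

(a,b)=(2,1) is feasible, giving 20.
(a,b)=(1,2) is feasible, giving 16.
(a,b)=(2,0) is feasible, giving 16.
(a,b)=(1,1) is feasible, giving 12.
No feasible integer point exceeds 20.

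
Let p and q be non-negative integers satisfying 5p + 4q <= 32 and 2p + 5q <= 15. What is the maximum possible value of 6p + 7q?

37

The continuous relaxation peaks at (5.88, 0.647) with value 39.82; rounding to a feasible lattice point costs some objective.
(p,q)=(5,1): 5·5+4·1=29≤32, 2·5+5·1=15≤15, objective 37.
(p,q)=(6,0): 5·6+4·0=30≤32, 2·6+5·0=12≤15, objective 36.
(p,q)=(4,1): 5·4+4·1=24≤32, 2·4+5·1=13≤15, objective 31.
Maximum is 37 at (p,q)=(5,1).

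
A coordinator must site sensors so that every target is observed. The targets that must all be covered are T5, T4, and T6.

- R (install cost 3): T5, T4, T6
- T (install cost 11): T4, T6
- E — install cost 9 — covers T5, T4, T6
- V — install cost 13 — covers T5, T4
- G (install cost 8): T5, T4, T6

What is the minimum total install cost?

This is a weighted set-cover instance.
R alone covers T5, T4, T6 — every target.
Total install cost: 3.
No cover costs less than 3.

3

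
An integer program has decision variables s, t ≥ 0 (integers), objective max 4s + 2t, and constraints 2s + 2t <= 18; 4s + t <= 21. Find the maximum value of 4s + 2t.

26

(s,t)=(4,5) is feasible, giving 26.
(s,t)=(4,4) is feasible, giving 24.
No feasible integer point exceeds 26.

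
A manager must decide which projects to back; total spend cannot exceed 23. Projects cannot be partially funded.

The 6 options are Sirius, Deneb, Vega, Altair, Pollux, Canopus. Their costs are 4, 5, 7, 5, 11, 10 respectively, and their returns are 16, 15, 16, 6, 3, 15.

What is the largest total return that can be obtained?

Take Sirius, Deneb, Vega, and Altair: cost 4 + 5 + 7 + 5 = 21 ≤ 23, return 16 + 15 + 16 + 6 = 53.
No other feasible combination does better.

53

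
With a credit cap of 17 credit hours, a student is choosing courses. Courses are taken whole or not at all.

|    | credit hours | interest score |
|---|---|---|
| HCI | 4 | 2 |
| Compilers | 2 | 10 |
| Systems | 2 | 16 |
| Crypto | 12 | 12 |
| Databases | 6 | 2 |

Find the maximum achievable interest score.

38

Allowing fractional choices, the relaxed optimum would be about 38.5, but courses are indivisible.
HCI + Compilers + Systems + Databases: credit hours 4 + 2 + 2 + 6 = 14 ≤ 17, interest score 2 + 10 + 16 + 2 = 30.
Compilers + Systems + Crypto: credit hours 2 + 2 + 12 = 16 ≤ 17, interest score 10 + 16 + 12 = 38.
Best is Compilers, Systems, and Crypto with total interest score 38.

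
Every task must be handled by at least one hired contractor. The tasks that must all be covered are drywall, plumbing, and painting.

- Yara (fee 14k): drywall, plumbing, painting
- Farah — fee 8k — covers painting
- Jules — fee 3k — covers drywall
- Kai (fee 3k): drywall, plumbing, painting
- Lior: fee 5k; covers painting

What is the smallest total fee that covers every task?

3

Kai alone covers drywall, plumbing, painting — every task.
Total fee: 3.
No cover costs less than 3.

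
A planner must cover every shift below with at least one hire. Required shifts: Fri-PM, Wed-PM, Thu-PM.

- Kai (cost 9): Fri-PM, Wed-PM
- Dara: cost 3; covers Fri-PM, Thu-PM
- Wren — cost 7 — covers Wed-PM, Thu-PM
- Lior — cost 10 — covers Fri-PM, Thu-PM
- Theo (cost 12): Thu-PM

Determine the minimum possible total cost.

10

Choose Dara and Wren: together they cover Fri-PM, Wed-PM, Thu-PM — every shift.
Total cost: 3 + 7 = 10.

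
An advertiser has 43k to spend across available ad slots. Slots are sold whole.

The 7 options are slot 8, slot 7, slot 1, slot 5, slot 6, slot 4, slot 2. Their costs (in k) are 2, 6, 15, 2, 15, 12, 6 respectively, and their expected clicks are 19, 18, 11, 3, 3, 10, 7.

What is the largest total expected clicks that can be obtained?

slot 8 + slot 7 + slot 1 + slot 5 + slot 4 + slot 2: cost 2 + 6 + 15 + 2 + 12 + 6 = 43 ≤ 43, expected clicks 19 + 18 + 11 + 3 + 10 + 7 = 68.
slot 8 + slot 7 + slot 1 + slot 4 + slot 2: cost 2 + 6 + 15 + 12 + 6 = 41 ≤ 43, expected clicks 19 + 18 + 11 + 10 + 7 = 65.
Best is slot 8, slot 7, slot 1, slot 5, slot 4, and slot 2 with total expected clicks 68.

68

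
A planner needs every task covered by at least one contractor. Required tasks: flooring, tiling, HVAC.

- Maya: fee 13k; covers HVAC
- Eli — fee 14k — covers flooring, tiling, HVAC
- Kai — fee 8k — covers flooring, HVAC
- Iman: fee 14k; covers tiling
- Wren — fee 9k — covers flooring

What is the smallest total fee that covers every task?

14

The greedy cost-per-new-task heuristic would pick Kai and Eli for 22, but a cheaper cover exists.
Eli alone covers flooring, tiling, HVAC — every task.
Total fee: 14.
No cover costs less than 14.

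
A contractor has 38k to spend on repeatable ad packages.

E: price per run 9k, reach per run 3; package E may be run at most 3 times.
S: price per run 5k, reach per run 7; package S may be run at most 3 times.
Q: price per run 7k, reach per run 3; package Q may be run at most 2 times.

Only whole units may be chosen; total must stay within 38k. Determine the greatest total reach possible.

This is a bounded integer knapsack.
1×E, 3×S, and 2×Q: price 38 ≤ 38, reach 1·3 + 3·7 + 2·3 = 30.
3×S and 2×Q: price 29 ≤ 38, reach 3·7 + 2·3 = 27.
Best is 30.

30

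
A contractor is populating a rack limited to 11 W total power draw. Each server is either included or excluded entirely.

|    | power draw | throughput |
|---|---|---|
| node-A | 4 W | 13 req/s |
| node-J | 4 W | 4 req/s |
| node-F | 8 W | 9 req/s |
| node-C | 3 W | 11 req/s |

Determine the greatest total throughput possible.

28

Allowing fractional choices, the relaxed optimum would be about 28.5, but servers are indivisible.
node-F + node-C: power draw 8 + 3 = 11 ≤ 11, throughput 9 + 11 = 20.
node-A + node-C: power draw 4 + 3 = 7 ≤ 11, throughput 13 + 11 = 24.
node-A + node-J + node-C: power draw 4 + 4 + 3 = 11 ≤ 11, throughput 13 + 4 + 11 = 28.
Best is node-A, node-J, and node-C with total throughput 28.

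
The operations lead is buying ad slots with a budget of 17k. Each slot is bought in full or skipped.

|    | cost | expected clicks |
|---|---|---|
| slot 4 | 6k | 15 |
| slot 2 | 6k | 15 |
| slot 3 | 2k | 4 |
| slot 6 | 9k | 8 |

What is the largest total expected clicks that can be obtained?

34

This is a 0-1 knapsack instance.
Take slot 4, slot 2, and slot 3: cost 6 + 6 + 2 = 14 ≤ 17, expected clicks 15 + 15 + 4 = 34.
No other feasible combination does better.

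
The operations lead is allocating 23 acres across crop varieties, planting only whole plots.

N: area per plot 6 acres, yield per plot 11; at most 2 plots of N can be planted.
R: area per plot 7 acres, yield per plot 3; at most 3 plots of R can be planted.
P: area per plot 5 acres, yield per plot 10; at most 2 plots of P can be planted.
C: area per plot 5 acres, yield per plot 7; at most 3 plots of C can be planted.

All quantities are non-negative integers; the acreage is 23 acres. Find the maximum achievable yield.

42

P has the best ratio (10/5); taking only P gives at most 2×10 = 20 (stopped by the supply cap of 2).
Mixing does better — 2×N and 2×P: area 22 ≤ 23, yield 2·11 + 2·10 = 42.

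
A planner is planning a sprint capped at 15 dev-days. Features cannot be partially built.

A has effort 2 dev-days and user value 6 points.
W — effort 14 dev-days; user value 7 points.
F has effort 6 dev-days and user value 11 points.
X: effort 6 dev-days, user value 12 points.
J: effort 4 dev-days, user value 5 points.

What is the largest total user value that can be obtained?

29

Allowing fractional choices, the relaxed optimum would be about 30.2, but features are indivisible.
F + X: effort 6 + 6 = 12 ≤ 15, user value 11 + 12 = 23.
A + F + X: effort 2 + 6 + 6 = 14 ≤ 15, user value 6 + 11 + 12 = 29.
A + X + J: effort 2 + 6 + 4 = 12 ≤ 15, user value 6 + 12 + 5 = 23.
Best is A, F, and X with total user value 29.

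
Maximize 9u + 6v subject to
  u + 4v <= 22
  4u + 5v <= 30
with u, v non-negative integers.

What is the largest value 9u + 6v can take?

63

The continuous relaxation peaks at (7.5, 0) with value 67.50; rounding to a feasible lattice point costs some objective.
(u,v)=(7,0) is feasible, giving 63.
(u,v)=(6,1) is feasible, giving 60.
(u,v)=(6,0) is feasible, giving 54.
No feasible integer point exceeds 63.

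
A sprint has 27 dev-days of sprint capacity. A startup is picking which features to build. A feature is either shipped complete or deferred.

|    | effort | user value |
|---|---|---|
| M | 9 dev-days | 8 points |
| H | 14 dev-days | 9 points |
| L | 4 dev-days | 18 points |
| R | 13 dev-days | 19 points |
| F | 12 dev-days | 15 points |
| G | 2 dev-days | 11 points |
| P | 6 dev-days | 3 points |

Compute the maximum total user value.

52

Treat it as a binary knapsack problem.
Allowing fractional choices, the relaxed optimum would be about 58.0, but features are indivisible.
M + L + F + G: effort 9 + 4 + 12 + 2 = 27 ≤ 27, user value 8 + 18 + 15 + 11 = 52.
L + R + G + P: effort 4 + 13 + 2 + 6 = 25 ≤ 27, user value 18 + 19 + 11 + 3 = 51.
Best is M, L, F, and G with total user value 52.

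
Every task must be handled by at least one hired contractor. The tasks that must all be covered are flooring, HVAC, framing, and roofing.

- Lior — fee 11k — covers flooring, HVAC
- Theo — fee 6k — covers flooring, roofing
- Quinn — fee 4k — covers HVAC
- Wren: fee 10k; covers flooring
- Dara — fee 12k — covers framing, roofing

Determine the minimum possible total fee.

Choose Theo, Quinn, and Dara: together they cover flooring, HVAC, framing, roofing — every task.
Total fee: 6 + 4 + 12 = 22.
No cover costs less than 22.

22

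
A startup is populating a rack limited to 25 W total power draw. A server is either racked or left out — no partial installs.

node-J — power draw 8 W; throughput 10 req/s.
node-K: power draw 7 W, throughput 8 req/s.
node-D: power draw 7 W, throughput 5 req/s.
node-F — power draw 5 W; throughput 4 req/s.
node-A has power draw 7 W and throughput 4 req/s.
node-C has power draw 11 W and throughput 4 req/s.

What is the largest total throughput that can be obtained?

23

Take node-J, node-K, and node-D: power draw 8 + 7 + 7 = 22 ≤ 25, throughput 10 + 8 + 5 = 23.
No other feasible combination does better.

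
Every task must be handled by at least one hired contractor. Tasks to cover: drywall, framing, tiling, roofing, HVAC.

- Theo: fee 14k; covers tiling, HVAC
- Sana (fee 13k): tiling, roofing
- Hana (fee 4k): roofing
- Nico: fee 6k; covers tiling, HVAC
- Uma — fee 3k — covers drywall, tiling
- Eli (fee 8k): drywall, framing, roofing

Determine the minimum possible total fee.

14

The greedy cost-per-new-task heuristic would pick Uma, Hana, Nico, and Eli for 21, but a cheaper cover exists.
Choose Nico and Eli: together they cover drywall, framing, tiling, roofing, HVAC — every task.
Total fee: 6 + 8 = 14.
No cover costs less than 14.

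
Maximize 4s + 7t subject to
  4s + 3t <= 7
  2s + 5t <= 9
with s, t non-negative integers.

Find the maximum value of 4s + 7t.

(s,t)=(1,1): 4·1+3·1=7≤7, 2·1+5·1=7≤9, objective 11.
(s,t)=(0,1): 4·0+3·1=3≤7, 2·0+5·1=5≤9, objective 7.
No feasible integer point exceeds 11.

11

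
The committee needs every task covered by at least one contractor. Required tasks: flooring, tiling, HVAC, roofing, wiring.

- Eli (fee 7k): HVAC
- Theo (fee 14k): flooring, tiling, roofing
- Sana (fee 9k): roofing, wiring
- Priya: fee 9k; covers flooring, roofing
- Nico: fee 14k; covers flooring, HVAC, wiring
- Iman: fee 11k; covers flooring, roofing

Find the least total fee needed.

This is an integer covering problem.
Choose Theo and Nico: together they cover flooring, tiling, HVAC, roofing, wiring — every task.
Total fee: 14 + 14 = 28.

28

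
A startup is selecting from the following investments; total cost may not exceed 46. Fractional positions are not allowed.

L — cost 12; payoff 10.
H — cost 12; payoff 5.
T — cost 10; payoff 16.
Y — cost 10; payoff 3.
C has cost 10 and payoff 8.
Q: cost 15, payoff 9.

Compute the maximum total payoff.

Take L, H, T, and C: cost 12 + 12 + 10 + 10 = 44 ≤ 46, payoff 10 + 5 + 16 + 8 = 39.
No other feasible combination does better.

39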